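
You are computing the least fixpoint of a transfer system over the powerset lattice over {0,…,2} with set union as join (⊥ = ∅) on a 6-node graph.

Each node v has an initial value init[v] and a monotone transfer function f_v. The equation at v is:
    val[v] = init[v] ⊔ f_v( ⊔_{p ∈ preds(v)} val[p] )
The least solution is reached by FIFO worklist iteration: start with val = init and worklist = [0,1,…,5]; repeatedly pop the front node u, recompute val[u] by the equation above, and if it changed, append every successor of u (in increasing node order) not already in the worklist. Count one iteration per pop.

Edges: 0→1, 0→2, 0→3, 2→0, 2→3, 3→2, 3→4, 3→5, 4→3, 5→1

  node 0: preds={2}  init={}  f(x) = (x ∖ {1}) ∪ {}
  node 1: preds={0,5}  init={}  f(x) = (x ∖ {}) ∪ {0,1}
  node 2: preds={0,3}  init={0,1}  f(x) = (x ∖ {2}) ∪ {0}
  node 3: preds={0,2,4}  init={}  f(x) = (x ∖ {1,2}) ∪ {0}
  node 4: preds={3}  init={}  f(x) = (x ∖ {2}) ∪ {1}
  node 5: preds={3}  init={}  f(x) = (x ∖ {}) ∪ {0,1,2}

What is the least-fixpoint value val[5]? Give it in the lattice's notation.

{0,1,2}

Trace (9 dequeues):
  [1] u=0 | in {0,1} | out {0} | prev {} | push {}
  [2] u=1 | in {0} | out {0,1} | prev {} | push {}
  [3] u=2 | in {0} | out {0,1} | ==
  [4] u=3 | in {0,1} | out {0} | prev {} | push {2}
  [5] u=4 | in {0} | out {0,1} | prev {} | push {3}
  [6] u=5 | in {0} | out {0,1,2} | prev {} | push {1}
  [7] u=2 | in {0} | out {0,1} | ==
  [8] u=3 | in {0,1} | out {0} | ==
  [9] u=1 | in {0,1,2} | out {0,1,2} | prev {0,1} | push {}

Converged values:
  [0] {0}
  [1] {0,1,2}
  [2] {0,1}
  [3] {0}
  [4] {0,1}
  [5] {0,1,2}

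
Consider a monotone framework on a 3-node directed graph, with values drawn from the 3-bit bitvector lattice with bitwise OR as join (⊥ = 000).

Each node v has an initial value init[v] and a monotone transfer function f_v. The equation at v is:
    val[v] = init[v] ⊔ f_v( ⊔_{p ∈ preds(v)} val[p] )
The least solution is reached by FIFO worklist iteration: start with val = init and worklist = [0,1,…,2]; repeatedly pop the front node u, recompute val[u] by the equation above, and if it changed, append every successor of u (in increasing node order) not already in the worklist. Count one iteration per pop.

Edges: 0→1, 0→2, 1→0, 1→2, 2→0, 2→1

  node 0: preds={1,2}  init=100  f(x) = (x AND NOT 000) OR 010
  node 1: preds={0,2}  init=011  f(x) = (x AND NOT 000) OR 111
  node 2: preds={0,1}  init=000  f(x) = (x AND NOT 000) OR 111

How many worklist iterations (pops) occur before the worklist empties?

5

Worklist (5 pops):
  #1 pop 0: in=011 → 111 (was 100); enqueue []
  #2 pop 1: in=111 → 111 (was 011); enqueue [0]
  #3 pop 2: in=111 → 111 (was 000); enqueue [1]
  #4 pop 0: in=111 → 111 (no change)
  #5 pop 1: in=111 → 111 (no change)

Fixpoint:
  val[0] = 111
  val[1] = 111
  val[2] = 111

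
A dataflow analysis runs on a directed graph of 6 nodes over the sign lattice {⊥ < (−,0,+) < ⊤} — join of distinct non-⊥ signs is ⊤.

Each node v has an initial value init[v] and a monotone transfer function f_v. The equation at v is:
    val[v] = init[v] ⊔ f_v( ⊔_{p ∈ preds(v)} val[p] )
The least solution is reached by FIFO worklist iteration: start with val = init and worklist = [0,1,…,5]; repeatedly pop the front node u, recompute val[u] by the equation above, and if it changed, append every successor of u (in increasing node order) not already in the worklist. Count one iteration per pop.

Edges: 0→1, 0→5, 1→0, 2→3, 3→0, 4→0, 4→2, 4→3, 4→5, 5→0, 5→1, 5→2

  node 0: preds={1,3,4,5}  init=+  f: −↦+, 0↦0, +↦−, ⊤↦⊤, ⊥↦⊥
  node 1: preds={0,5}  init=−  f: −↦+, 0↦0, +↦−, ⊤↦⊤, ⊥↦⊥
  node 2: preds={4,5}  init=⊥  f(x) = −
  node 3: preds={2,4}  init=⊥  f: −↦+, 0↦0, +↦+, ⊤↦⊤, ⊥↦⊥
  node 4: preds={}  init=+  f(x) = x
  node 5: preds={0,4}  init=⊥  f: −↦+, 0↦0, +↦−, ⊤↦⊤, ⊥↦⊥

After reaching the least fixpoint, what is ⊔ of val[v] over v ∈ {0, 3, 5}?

⊤

Trace (9 dequeues):
  [1] u=0 | in ⊤ | out ⊤ | prev + | push {}
  [2] u=1 | in ⊤ | out ⊤ | prev − | push {0}
  [3] u=2 | in + | out − | prev ⊥ | push {}
  [4] u=3 | in ⊤ | out ⊤ | prev ⊥ | push {}
  [5] u=4 | in ⊥ | out + | ==
  [6] u=5 | in ⊤ | out ⊤ | prev ⊥ | push {1,2}
  [7] u=0 | in ⊤ | out ⊤ | ==
  [8] u=1 | in ⊤ | out ⊤ | ==
  [9] u=2 | in ⊤ | out − | ==

Converged values:
  [0] ⊤
  [1] ⊤
  [2] −
  [3] ⊤
  [4] +
  [5] ⊤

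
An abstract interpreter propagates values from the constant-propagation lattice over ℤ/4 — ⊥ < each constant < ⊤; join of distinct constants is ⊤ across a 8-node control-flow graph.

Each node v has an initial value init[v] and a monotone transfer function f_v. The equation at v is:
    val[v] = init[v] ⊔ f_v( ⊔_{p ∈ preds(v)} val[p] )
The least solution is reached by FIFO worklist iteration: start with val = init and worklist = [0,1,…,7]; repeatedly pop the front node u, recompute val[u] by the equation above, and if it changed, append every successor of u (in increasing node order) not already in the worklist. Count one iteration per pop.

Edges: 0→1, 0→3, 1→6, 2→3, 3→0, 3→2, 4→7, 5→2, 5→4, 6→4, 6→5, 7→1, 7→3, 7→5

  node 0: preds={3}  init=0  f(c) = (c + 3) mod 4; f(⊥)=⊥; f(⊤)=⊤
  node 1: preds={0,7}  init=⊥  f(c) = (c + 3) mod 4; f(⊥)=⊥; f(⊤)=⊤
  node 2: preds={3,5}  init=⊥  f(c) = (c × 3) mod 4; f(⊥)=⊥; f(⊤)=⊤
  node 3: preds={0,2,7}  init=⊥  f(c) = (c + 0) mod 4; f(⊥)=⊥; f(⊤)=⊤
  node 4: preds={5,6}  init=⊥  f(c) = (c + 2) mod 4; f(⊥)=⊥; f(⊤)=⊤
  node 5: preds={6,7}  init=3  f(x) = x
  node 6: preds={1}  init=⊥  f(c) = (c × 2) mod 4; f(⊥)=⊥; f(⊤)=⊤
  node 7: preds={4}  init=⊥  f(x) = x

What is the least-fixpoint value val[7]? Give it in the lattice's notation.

⊤

Iteration log — 22 steps:
  step 1. node 0  ⊔preds=⊥  new=0  stable
  step 2. node 1  ⊔preds=0  new=3  old=⊥  +wl: 
  step 3. node 2  ⊔preds=3  new=1  old=⊥  +wl: 
  step 4. node 3  ⊔preds=⊤  new=⊤  old=⊥  +wl: 0,2
  step 5. node 4  ⊔preds=3  new=1  old=⊥  +wl: 
  step 6. node 5  ⊔preds=⊥  new=3  stable
  step 7. node 6  ⊔preds=3  new=2  old=⊥  +wl: 4,5
  step 8. node 7  ⊔preds=1  new=1  old=⊥  +wl: 1,3
  step 9. node 0  ⊔preds=⊤  new=⊤  old=0  +wl: 
  step 10. node 2  ⊔preds=⊤  new=⊤  old=1  +wl: 
  step 11. node 4  ⊔preds=⊤  new=⊤  old=1  +wl: 7
  step 12. node 5  ⊔preds=⊤  new=⊤  old=3  +wl: 2,4
  step 13. node 1  ⊔preds=⊤  new=⊤  old=3  +wl: 6
  step 14. node 3  ⊔preds=⊤  new=⊤  stable
  step 15. node 7  ⊔preds=⊤  new=⊤  old=1  +wl: 1,3,5
  step 16. node 2  ⊔preds=⊤  new=⊤  stable
  step 17. node 4  ⊔preds=⊤  new=⊤  stable
  step 18. node 6  ⊔preds=⊤  new=⊤  old=2  +wl: 4
  step 19. node 1  ⊔preds=⊤  new=⊤  stable
  step 20. node 3  ⊔preds=⊤  new=⊤  stable
  step 21. node 5  ⊔preds=⊤  new=⊤  stable
  step 22. node 4  ⊔preds=⊤  new=⊤  stable

Least fixpoint reached:
  node 0: ⊤
  node 1: ⊤
  node 2: ⊤
  node 3: ⊤
  node 4: ⊤
  node 5: ⊤
  node 6: ⊤
  node 7: ⊤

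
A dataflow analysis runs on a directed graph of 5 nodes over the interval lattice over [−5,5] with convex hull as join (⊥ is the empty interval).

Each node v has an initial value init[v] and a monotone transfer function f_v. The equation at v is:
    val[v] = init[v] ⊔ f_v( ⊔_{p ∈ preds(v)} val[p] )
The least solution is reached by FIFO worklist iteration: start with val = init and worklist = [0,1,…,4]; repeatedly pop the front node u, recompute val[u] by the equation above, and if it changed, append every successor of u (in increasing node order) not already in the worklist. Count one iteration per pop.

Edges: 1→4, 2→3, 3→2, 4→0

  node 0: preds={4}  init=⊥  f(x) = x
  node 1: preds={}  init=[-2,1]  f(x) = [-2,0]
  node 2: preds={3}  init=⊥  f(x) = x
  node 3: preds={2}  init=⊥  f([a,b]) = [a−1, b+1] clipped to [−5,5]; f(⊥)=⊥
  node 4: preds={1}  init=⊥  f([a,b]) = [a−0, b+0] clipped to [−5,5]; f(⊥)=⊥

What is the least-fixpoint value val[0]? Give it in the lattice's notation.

Trace (6 dequeues):
  [1] u=0 | in ⊥ | out ⊥ | ==
  [2] u=1 | in ⊥ | out [-2,1] | ==
  [3] u=2 | in ⊥ | out ⊥ | ==
  [4] u=3 | in ⊥ | out ⊥ | ==
  [5] u=4 | in [-2,1] | out [-2,1] | prev ⊥ | push {0}
  [6] u=0 | in [-2,1] | out [-2,1] | prev ⊥ | push {}

Converged values:
  [0] [-2,1]
  [1] [-2,1]
  [2] ⊥
  [3] ⊥
  [4] [-2,1]

[-2,1]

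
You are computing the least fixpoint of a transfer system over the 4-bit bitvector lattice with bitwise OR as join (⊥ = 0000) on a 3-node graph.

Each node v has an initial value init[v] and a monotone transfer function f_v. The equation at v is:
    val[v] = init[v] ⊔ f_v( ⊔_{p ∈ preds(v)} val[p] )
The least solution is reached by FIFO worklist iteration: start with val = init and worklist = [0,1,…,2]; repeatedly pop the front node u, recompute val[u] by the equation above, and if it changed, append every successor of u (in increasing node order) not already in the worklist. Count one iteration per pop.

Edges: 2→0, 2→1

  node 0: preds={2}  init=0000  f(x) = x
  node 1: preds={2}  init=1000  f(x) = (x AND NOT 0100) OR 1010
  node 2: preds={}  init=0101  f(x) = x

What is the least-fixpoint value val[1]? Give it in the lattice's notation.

1011

Iteration log — 3 steps:
  step 1. node 0  ⊔preds=0101  new=0101  old=0000  +wl: 
  step 2. node 1  ⊔preds=0101  new=1011  old=1000  +wl: 
  step 3. node 2  ⊔preds=0000  new=0101  stable

Least fixpoint reached:
  node 0: 0101
  node 1: 1011
  node 2: 0101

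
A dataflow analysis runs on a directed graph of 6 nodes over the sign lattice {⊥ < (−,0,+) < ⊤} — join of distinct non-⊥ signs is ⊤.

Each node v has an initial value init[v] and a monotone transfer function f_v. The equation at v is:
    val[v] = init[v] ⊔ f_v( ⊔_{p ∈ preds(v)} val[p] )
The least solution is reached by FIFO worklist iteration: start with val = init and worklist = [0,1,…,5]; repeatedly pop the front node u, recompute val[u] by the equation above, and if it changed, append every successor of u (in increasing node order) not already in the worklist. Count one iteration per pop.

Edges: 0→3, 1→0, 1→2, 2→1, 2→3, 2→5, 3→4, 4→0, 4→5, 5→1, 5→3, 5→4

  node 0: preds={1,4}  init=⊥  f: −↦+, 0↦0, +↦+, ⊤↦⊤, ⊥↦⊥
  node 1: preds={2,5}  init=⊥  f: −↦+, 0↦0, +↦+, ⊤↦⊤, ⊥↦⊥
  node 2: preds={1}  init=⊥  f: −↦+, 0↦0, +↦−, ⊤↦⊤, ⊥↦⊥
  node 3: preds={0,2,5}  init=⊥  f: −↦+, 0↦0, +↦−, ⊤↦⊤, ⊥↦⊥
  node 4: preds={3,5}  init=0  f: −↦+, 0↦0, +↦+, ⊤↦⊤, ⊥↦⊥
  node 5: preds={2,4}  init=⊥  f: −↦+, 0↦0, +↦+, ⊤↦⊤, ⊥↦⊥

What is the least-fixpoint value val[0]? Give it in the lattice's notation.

Trace (14 dequeues):
  [1] u=0 | in 0 | out 0 | prev ⊥ | push {}
  [2] u=1 | in ⊥ | out ⊥ | ==
  [3] u=2 | in ⊥ | out ⊥ | ==
  [4] u=3 | in 0 | out 0 | prev ⊥ | push {}
  [5] u=4 | in 0 | out 0 | ==
  [6] u=5 | in 0 | out 0 | prev ⊥ | push {1,3,4}
  [7] u=1 | in 0 | out 0 | prev ⊥ | push {0,2}
  [8] u=3 | in 0 | out 0 | ==
  [9] u=4 | in 0 | out 0 | ==
  [10] u=0 | in 0 | out 0 | ==
  [11] u=2 | in 0 | out 0 | prev ⊥ | push {1,3,5}
  [12] u=1 | in 0 | out 0 | ==
  [13] u=3 | in 0 | out 0 | ==
  [14] u=5 | in 0 | out 0 | ==

Converged values:
  [0] 0
  [1] 0
  [2] 0
  [3] 0
  [4] 0
  [5] 0

0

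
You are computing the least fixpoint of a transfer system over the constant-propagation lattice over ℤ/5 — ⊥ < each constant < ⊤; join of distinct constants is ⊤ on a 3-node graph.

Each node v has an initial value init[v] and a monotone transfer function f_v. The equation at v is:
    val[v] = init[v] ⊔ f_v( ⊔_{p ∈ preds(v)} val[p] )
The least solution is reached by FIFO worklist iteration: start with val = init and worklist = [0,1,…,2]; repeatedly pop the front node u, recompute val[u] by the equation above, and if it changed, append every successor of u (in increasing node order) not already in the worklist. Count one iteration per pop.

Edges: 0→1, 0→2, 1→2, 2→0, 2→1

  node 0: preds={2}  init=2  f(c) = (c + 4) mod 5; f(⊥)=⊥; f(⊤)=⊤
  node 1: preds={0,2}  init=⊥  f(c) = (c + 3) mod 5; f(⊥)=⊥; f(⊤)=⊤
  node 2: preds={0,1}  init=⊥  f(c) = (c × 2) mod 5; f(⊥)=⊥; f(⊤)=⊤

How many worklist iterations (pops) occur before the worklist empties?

Iteration log — 6 steps:
  step 1. node 0  ⊔preds=⊥  new=2  stable
  step 2. node 1  ⊔preds=2  new=0  old=⊥  +wl: 
  step 3. node 2  ⊔preds=⊤  new=⊤  old=⊥  +wl: 0,1
  step 4. node 0  ⊔preds=⊤  new=⊤  old=2  +wl: 2
  step 5. node 1  ⊔preds=⊤  new=⊤  old=0  +wl: 
  step 6. node 2  ⊔preds=⊤  new=⊤  stable

Least fixpoint reached:
  node 0: ⊤
  node 1: ⊤
  node 2: ⊤

6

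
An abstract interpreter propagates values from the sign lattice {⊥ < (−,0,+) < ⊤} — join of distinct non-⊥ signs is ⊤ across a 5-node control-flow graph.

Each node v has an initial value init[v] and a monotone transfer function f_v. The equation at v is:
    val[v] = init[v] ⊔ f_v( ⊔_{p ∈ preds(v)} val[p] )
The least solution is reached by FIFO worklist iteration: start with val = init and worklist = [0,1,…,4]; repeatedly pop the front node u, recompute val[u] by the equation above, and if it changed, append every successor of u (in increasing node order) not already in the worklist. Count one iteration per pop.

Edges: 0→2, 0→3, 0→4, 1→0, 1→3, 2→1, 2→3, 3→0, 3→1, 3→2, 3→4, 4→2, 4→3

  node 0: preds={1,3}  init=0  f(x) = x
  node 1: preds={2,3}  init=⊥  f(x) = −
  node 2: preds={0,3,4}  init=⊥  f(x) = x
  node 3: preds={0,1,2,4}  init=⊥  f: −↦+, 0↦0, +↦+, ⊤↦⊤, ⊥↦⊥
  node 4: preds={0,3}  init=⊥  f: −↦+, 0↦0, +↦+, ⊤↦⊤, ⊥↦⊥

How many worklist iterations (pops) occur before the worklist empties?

11

Trace (11 dequeues):
  [1] u=0 | in ⊥ | out 0 | ==
  [2] u=1 | in ⊥ | out − | prev ⊥ | push {0}
  [3] u=2 | in 0 | out 0 | prev ⊥ | push {1}
  [4] u=3 | in ⊤ | out ⊤ | prev ⊥ | push {2}
  [5] u=4 | in ⊤ | out ⊤ | prev ⊥ | push {3}
  [6] u=0 | in ⊤ | out ⊤ | prev 0 | push {4}
  [7] u=1 | in ⊤ | out − | ==
  [8] u=2 | in ⊤ | out ⊤ | prev 0 | push {1}
  [9] u=3 | in ⊤ | out ⊤ | ==
  [10] u=4 | in ⊤ | out ⊤ | ==
  [11] u=1 | in ⊤ | out − | ==

Converged values:
  [0] ⊤
  [1] −
  [2] ⊤
  [3] ⊤
  [4] ⊤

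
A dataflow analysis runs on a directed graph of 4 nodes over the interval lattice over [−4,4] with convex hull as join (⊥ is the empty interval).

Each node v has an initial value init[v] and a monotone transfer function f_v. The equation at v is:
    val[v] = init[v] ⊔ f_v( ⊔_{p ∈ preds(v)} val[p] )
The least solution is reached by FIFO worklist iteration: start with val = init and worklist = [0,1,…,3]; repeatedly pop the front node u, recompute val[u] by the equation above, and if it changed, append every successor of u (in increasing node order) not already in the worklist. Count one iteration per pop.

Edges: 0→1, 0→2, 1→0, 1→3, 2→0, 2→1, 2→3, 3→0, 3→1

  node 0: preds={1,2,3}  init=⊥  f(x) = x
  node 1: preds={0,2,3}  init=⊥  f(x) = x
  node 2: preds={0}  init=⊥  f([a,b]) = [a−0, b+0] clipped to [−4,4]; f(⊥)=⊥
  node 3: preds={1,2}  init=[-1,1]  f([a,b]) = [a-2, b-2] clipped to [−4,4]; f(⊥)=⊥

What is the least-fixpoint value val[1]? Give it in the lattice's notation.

[-4,1]

Trace (17 dequeues):
  [1] u=0 | in [-1,1] | out [-1,1] | prev ⊥ | push {}
  [2] u=1 | in [-1,1] | out [-1,1] | prev ⊥ | push {0}
  [3] u=2 | in [-1,1] | out [-1,1] | prev ⊥ | push {1}
  [4] u=3 | in [-1,1] | out [-3,1] | prev [-1,1] | push {}
  [5] u=0 | in [-3,1] | out [-3,1] | prev [-1,1] | push {2}
  [6] u=1 | in [-3,1] | out [-3,1] | prev [-1,1] | push {0,3}
  [7] u=2 | in [-3,1] | out [-3,1] | prev [-1,1] | push {1}
  [8] u=0 | in [-3,1] | out [-3,1] | ==
  [9] u=3 | in [-3,1] | out [-4,1] | prev [-3,1] | push {0}
  [10] u=1 | in [-4,1] | out [-4,1] | prev [-3,1] | push {3}
  [11] u=0 | in [-4,1] | out [-4,1] | prev [-3,1] | push {1,2}
  [12] u=3 | in [-4,1] | out [-4,1] | ==
  [13] u=1 | in [-4,1] | out [-4,1] | ==
  [14] u=2 | in [-4,1] | out [-4,1] | prev [-3,1] | push {0,1,3}
  [15] u=0 | in [-4,1] | out [-4,1] | ==
  [16] u=1 | in [-4,1] | out [-4,1] | ==
  [17] u=3 | in [-4,1] | out [-4,1] | ==

Converged values:
  [0] [-4,1]
  [1] [-4,1]
  [2] [-4,1]
  [3] [-4,1]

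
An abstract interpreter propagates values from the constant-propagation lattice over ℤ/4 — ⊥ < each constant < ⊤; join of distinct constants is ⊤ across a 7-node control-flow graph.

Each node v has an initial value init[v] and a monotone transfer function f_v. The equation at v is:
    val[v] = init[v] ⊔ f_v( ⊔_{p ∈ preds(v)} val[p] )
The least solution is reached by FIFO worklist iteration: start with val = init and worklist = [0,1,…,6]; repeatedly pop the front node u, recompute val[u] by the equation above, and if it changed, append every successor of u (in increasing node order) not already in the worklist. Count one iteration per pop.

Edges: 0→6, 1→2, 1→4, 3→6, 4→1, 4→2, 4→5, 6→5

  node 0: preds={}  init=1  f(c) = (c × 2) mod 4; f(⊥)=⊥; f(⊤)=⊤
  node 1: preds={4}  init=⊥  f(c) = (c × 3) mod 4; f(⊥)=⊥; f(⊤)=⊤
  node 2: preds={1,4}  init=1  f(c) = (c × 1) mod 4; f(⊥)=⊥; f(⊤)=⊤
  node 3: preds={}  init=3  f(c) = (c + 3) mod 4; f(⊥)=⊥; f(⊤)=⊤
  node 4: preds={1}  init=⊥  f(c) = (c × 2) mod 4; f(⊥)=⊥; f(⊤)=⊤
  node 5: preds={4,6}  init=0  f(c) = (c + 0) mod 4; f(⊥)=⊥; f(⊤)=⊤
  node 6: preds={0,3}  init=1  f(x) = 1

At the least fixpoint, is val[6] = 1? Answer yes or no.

Trace (7 dequeues):
  [1] u=0 | in ⊥ | out 1 | ==
  [2] u=1 | in ⊥ | out ⊥ | ==
  [3] u=2 | in ⊥ | out 1 | ==
  [4] u=3 | in ⊥ | out 3 | ==
  [5] u=4 | in ⊥ | out ⊥ | ==
  [6] u=5 | in 1 | out ⊤ | prev 0 | push {}
  [7] u=6 | in ⊤ | out 1 | ==

Converged values:
  [0] 1
  [1] ⊥
  [2] 1
  [3] 3
  [4] ⊥
  [5] ⊤
  [6] 1

yes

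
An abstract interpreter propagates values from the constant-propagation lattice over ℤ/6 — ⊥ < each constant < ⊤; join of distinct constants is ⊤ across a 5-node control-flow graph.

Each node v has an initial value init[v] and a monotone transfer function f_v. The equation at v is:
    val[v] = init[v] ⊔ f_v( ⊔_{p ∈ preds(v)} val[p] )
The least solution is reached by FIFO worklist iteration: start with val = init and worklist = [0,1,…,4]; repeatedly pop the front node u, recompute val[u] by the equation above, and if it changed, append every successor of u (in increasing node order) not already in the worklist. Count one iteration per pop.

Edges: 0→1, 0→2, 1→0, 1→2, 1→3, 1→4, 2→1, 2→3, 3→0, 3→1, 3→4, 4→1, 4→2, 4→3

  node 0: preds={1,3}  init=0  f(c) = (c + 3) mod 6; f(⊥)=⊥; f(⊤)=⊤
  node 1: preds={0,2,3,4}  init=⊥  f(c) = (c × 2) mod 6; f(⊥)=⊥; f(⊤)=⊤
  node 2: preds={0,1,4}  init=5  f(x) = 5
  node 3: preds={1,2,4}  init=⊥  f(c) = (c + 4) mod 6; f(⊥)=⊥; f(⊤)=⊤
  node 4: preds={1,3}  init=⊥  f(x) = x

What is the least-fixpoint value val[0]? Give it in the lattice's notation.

⊤

Trace (9 dequeues):
  [1] u=0 | in ⊥ | out 0 | ==
  [2] u=1 | in ⊤ | out ⊤ | prev ⊥ | push {0}
  [3] u=2 | in ⊤ | out 5 | ==
  [4] u=3 | in ⊤ | out ⊤ | prev ⊥ | push {1}
  [5] u=4 | in ⊤ | out ⊤ | prev ⊥ | push {2,3}
  [6] u=0 | in ⊤ | out ⊤ | prev 0 | push {}
  [7] u=1 | in ⊤ | out ⊤ | ==
  [8] u=2 | in ⊤ | out 5 | ==
  [9] u=3 | in ⊤ | out ⊤ | ==

Converged values:
  [0] ⊤
  [1] ⊤
  [2] 5
  [3] ⊤
  [4] ⊤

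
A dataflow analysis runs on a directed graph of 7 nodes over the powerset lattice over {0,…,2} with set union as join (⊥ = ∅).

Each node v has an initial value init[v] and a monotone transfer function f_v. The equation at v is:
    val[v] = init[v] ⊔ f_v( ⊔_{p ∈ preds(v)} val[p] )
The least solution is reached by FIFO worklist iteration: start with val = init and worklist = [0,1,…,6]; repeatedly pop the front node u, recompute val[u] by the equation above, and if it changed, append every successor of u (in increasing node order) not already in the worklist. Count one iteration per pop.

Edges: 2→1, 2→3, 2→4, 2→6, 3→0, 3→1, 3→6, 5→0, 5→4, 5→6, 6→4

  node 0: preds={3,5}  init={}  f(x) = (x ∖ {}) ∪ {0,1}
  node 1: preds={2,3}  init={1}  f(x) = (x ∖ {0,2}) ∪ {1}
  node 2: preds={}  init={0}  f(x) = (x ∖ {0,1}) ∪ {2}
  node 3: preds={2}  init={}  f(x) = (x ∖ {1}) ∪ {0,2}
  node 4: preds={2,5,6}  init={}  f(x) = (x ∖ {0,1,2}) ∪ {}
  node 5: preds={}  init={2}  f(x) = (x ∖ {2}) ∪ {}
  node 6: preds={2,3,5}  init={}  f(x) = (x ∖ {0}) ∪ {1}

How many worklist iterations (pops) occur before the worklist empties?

Trace (10 dequeues):
  [1] u=0 | in {2} | out {0,1,2} | prev {} | push {}
  [2] u=1 | in {0} | out {1} | ==
  [3] u=2 | in {} | out {0,2} | prev {0} | push {1}
  [4] u=3 | in {0,2} | out {0,2} | prev {} | push {0}
  [5] u=4 | in {0,2} | out {} | ==
  [6] u=5 | in {} | out {2} | ==
  [7] u=6 | in {0,2} | out {1,2} | prev {} | push {4}
  [8] u=1 | in {0,2} | out {1} | ==
  [9] u=0 | in {0,2} | out {0,1,2} | ==
  [10] u=4 | in {0,1,2} | out {} | ==

Converged values:
  [0] {0,1,2}
  [1] {1}
  [2] {0,2}
  [3] {0,2}
  [4] {}
  [5] {2}
  [6] {1,2}

10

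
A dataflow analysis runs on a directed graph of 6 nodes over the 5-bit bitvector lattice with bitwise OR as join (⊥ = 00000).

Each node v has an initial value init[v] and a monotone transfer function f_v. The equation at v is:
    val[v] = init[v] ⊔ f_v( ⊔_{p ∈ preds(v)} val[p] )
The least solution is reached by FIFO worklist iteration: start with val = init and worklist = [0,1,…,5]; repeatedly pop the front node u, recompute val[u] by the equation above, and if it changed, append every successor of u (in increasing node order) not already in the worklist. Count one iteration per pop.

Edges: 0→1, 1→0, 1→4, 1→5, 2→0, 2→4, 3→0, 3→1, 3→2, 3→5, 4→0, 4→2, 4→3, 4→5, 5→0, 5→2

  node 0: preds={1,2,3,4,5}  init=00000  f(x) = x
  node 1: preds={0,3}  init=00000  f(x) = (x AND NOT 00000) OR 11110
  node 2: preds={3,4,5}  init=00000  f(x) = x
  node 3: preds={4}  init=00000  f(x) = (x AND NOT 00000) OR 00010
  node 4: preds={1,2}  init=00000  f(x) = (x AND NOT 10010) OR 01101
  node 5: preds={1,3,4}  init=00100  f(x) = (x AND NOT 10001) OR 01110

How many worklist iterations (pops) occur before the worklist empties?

15

Worklist (15 pops):
  #1 pop 0: in=00100 → 00100 (was 00000); enqueue []
  #2 pop 1: in=00100 → 11110 (was 00000); enqueue [0]
  #3 pop 2: in=00100 → 00100 (was 00000); enqueue []
  #4 pop 3: in=00000 → 00010 (was 00000); enqueue [1,2]
  #5 pop 4: in=11110 → 01101 (was 00000); enqueue [3]
  #6 pop 5: in=11111 → 01110 (was 00100); enqueue []
  #7 pop 0: in=11111 → 11111 (was 00100); enqueue []
  #8 pop 1: in=11111 → 11111 (was 11110); enqueue [0,4,5]
  #9 pop 2: in=01111 → 01111 (was 00100); enqueue []
  #10 pop 3: in=01101 → 01111 (was 00010); enqueue [1,2]
  #11 pop 0: in=11111 → 11111 (no change)
  #12 pop 4: in=11111 → 01101 (no change)
  #13 pop 5: in=11111 → 01110 (no change)
  #14 pop 1: in=11111 → 11111 (no change)
  #15 pop 2: in=01111 → 01111 (no change)

Fixpoint:
  val[0] = 11111
  val[1] = 11111
  val[2] = 01111
  val[3] = 01111
  val[4] = 01101
  val[5] = 01110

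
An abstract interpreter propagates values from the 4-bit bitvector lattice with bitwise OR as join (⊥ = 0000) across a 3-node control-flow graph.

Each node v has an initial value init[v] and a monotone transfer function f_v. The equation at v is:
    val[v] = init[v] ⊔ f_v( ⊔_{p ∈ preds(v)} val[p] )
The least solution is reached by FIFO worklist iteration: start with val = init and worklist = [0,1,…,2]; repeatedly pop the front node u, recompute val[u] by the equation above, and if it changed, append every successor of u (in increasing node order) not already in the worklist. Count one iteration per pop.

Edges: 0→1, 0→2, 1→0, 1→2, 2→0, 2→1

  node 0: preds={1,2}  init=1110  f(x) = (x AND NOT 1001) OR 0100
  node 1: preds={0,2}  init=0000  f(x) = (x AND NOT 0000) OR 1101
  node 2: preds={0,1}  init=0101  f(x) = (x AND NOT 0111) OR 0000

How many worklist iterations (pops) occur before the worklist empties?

5

Worklist (5 pops):
  #1 pop 0: in=0101 → 1110 (no change)
  #2 pop 1: in=1111 → 1111 (was 0000); enqueue [0]
  #3 pop 2: in=1111 → 1101 (was 0101); enqueue [1]
  #4 pop 0: in=1111 → 1110 (no change)
  #5 pop 1: in=1111 → 1111 (no change)

Fixpoint:
  val[0] = 1110
  val[1] = 1111
  val[2] = 1101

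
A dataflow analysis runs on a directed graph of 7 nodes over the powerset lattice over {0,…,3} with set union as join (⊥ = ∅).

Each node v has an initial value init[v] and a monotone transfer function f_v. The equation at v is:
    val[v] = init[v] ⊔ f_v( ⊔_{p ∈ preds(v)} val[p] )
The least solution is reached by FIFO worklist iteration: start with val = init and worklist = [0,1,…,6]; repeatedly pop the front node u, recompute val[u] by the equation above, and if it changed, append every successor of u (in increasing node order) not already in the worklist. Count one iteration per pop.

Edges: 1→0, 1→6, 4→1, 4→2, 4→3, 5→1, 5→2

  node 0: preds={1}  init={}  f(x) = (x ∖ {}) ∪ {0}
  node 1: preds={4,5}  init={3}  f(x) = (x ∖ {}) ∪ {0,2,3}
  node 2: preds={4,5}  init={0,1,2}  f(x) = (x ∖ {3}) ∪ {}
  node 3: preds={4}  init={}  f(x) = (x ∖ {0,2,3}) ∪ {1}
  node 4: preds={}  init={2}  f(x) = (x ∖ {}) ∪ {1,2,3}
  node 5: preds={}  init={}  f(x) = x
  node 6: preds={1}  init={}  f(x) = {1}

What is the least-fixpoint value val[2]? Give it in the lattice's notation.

{0,1,2}

Trace (13 dequeues):
  [1] u=0 | in {3} | out {0,3} | prev {} | push {}
  [2] u=1 | in {2} | out {0,2,3} | prev {3} | push {0}
  [3] u=2 | in {2} | out {0,1,2} | ==
  [4] u=3 | in {2} | out {1} | prev {} | push {}
  [5] u=4 | in {} | out {1,2,3} | prev {2} | push {1,2,3}
  [6] u=5 | in {} | out {} | ==
  [7] u=6 | in {0,2,3} | out {1} | prev {} | push {}
  [8] u=0 | in {0,2,3} | out {0,2,3} | prev {0,3} | push {}
  [9] u=1 | in {1,2,3} | out {0,1,2,3} | prev {0,2,3} | push {0,6}
  [10] u=2 | in {1,2,3} | out {0,1,2} | ==
  [11] u=3 | in {1,2,3} | out {1} | ==
  [12] u=0 | in {0,1,2,3} | out {0,1,2,3} | prev {0,2,3} | push {}
  [13] u=6 | in {0,1,2,3} | out {1} | ==

Converged values:
  [0] {0,1,2,3}
  [1] {0,1,2,3}
  [2] {0,1,2}
  [3] {1}
  [4] {1,2,3}
  [5] {}
  [6] {1}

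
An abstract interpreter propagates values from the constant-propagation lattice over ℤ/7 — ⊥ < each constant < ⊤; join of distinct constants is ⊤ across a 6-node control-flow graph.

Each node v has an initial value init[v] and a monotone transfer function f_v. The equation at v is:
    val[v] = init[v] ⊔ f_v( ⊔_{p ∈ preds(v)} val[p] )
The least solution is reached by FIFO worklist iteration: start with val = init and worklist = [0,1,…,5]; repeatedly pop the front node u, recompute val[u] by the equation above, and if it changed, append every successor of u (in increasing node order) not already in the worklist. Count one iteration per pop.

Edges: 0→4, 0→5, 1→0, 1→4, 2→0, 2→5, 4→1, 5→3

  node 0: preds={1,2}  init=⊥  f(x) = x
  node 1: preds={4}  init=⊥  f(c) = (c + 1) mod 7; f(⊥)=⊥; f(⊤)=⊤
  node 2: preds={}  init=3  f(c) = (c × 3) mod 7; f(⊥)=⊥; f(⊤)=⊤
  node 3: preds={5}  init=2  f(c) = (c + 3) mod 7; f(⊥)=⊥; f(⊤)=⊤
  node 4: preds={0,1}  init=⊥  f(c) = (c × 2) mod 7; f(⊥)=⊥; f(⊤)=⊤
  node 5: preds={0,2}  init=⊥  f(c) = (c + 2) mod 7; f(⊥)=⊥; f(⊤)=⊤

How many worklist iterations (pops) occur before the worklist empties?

15

Iteration log — 15 steps:
  step 1. node 0  ⊔preds=3  new=3  old=⊥  +wl: 
  step 2. node 1  ⊔preds=⊥  new=⊥  stable
  step 3. node 2  ⊔preds=⊥  new=3  stable
  step 4. node 3  ⊔preds=⊥  new=2  stable
  step 5. node 4  ⊔preds=3  new=6  old=⊥  +wl: 1
  step 6. node 5  ⊔preds=3  new=5  old=⊥  +wl: 3
  step 7. node 1  ⊔preds=6  new=0  old=⊥  +wl: 0,4
  step 8. node 3  ⊔preds=5  new=⊤  old=2  +wl: 
  step 9. node 0  ⊔preds=⊤  new=⊤  old=3  +wl: 5
  step 10. node 4  ⊔preds=⊤  new=⊤  old=6  +wl: 1
  step 11. node 5  ⊔preds=⊤  new=⊤  old=5  +wl: 3
  step 12. node 1  ⊔preds=⊤  new=⊤  old=0  +wl: 0,4
  step 13. node 3  ⊔preds=⊤  new=⊤  stable
  step 14. node 0  ⊔preds=⊤  new=⊤  stable
  step 15. node 4  ⊔preds=⊤  new=⊤  stable

Least fixpoint reached:
  node 0: ⊤
  node 1: ⊤
  node 2: 3
  node 3: ⊤
  node 4: ⊤
  node 5: ⊤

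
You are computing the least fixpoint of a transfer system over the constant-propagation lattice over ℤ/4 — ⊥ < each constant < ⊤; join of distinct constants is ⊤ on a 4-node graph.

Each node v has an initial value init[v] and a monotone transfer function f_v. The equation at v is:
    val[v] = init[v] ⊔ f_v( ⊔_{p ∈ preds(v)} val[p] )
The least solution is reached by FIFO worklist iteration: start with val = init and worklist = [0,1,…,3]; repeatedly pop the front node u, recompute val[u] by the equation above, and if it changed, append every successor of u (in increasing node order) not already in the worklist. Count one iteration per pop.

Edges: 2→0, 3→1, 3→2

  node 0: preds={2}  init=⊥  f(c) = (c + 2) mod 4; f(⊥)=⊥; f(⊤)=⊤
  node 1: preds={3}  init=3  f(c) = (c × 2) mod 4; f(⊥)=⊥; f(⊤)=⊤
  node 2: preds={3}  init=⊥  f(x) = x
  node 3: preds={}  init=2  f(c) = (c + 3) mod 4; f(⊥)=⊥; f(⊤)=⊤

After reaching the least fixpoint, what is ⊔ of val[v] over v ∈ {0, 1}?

Worklist (5 pops):
  #1 pop 0: in=⊥ → ⊥ (no change)
  #2 pop 1: in=2 → ⊤ (was 3); enqueue []
  #3 pop 2: in=2 → 2 (was ⊥); enqueue [0]
  #4 pop 3: in=⊥ → 2 (no change)
  #5 pop 0: in=2 → 0 (was ⊥); enqueue []

Fixpoint:
  val[0] = 0
  val[1] = ⊤
  val[2] = 2
  val[3] = 2

⊤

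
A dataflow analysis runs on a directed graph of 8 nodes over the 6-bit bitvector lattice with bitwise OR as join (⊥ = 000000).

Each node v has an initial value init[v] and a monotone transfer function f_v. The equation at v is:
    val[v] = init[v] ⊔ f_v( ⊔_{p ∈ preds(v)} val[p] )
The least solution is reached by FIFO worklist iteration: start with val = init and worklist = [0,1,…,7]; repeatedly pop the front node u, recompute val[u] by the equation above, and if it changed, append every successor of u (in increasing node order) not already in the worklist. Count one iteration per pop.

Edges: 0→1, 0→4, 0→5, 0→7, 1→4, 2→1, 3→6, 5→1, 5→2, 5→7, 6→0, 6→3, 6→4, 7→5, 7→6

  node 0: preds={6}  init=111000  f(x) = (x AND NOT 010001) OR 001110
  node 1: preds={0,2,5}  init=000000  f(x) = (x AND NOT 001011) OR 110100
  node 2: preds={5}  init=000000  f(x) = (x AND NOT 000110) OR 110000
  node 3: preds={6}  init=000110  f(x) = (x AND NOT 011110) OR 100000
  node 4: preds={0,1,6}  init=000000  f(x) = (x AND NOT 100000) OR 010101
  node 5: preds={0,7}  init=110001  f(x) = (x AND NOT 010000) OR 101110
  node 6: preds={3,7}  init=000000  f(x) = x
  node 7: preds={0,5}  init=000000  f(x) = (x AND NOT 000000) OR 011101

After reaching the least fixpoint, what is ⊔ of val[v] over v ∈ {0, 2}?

Worklist (20 pops):
  #1 pop 0: in=000000 → 111110 (was 111000); enqueue []
  #2 pop 1: in=111111 → 110100 (was 000000); enqueue []
  #3 pop 2: in=110001 → 110001 (was 000000); enqueue [1]
  #4 pop 3: in=000000 → 100110 (was 000110); enqueue []
  #5 pop 4: in=111110 → 011111 (was 000000); enqueue []
  #6 pop 5: in=111110 → 111111 (was 110001); enqueue [2]
  #7 pop 6: in=100110 → 100110 (was 000000); enqueue [0,3,4]
  #8 pop 7: in=111111 → 111111 (was 000000); enqueue [5,6]
  #9 pop 1: in=111111 → 110100 (no change)
  #10 pop 2: in=111111 → 111001 (was 110001); enqueue [1]
  #11 pop 0: in=100110 → 111110 (no change)
  #12 pop 3: in=100110 → 100110 (no change)
  #13 pop 4: in=111110 → 011111 (no change)
  #14 pop 5: in=111111 → 111111 (no change)
  #15 pop 6: in=111111 → 111111 (was 100110); enqueue [0,3,4]
  #16 pop 1: in=111111 → 110100 (no change)
  #17 pop 0: in=111111 → 111110 (no change)
  #18 pop 3: in=111111 → 100111 (was 100110); enqueue [6]
  #19 pop 4: in=111111 → 011111 (no change)
  #20 pop 6: in=111111 → 111111 (no change)

Fixpoint:
  val[0] = 111110
  val[1] = 110100
  val[2] = 111001
  val[3] = 100111
  val[4] = 011111
  val[5] = 111111
  val[6] = 111111
  val[7] = 111111

111111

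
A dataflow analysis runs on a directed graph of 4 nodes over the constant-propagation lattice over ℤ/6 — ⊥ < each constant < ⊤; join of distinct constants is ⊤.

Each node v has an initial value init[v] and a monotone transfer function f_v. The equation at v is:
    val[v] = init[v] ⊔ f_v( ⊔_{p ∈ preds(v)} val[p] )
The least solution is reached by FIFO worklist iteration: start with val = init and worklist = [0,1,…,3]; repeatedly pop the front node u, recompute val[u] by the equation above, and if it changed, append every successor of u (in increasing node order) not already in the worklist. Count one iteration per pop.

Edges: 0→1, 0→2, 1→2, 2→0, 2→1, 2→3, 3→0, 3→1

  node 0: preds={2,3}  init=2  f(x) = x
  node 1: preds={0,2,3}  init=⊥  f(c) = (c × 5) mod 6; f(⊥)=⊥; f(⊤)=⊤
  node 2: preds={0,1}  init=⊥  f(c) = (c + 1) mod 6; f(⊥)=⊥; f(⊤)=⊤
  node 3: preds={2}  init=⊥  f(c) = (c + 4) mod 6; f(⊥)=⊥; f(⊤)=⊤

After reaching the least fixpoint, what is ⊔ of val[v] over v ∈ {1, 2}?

Iteration log — 7 steps:
  step 1. node 0  ⊔preds=⊥  new=2  stable
  step 2. node 1  ⊔preds=2  new=4  old=⊥  +wl: 
  step 3. node 2  ⊔preds=⊤  new=⊤  old=⊥  +wl: 0,1
  step 4. node 3  ⊔preds=⊤  new=⊤  old=⊥  +wl: 
  step 5. node 0  ⊔preds=⊤  new=⊤  old=2  +wl: 2
  step 6. node 1  ⊔preds=⊤  new=⊤  old=4  +wl: 
  step 7. node 2  ⊔preds=⊤  new=⊤  stable

Least fixpoint reached:
  node 0: ⊤
  node 1: ⊤
  node 2: ⊤
  node 3: ⊤

⊤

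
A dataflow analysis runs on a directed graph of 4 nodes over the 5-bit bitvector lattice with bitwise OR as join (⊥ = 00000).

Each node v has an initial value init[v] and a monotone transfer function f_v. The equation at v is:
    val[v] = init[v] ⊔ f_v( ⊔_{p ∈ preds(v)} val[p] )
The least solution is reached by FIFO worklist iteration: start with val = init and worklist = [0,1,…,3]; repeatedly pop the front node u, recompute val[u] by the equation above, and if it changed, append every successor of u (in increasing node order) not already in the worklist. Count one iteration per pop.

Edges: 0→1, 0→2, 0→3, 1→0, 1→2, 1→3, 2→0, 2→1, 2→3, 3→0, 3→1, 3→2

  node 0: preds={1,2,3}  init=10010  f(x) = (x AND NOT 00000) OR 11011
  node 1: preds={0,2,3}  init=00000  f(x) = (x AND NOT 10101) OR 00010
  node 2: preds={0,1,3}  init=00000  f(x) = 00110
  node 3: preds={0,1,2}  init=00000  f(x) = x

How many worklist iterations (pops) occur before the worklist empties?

Trace (8 dequeues):
  [1] u=0 | in 00000 | out 11011 | prev 10010 | push {}
  [2] u=1 | in 11011 | out 01010 | prev 00000 | push {0}
  [3] u=2 | in 11011 | out 00110 | prev 00000 | push {1}
  [4] u=3 | in 11111 | out 11111 | prev 00000 | push {2}
  [5] u=0 | in 11111 | out 11111 | prev 11011 | push {3}
  [6] u=1 | in 11111 | out 01010 | ==
  [7] u=2 | in 11111 | out 00110 | ==
  [8] u=3 | in 11111 | out 11111 | ==

Converged values:
  [0] 11111
  [1] 01010
  [2] 00110
  [3] 11111

8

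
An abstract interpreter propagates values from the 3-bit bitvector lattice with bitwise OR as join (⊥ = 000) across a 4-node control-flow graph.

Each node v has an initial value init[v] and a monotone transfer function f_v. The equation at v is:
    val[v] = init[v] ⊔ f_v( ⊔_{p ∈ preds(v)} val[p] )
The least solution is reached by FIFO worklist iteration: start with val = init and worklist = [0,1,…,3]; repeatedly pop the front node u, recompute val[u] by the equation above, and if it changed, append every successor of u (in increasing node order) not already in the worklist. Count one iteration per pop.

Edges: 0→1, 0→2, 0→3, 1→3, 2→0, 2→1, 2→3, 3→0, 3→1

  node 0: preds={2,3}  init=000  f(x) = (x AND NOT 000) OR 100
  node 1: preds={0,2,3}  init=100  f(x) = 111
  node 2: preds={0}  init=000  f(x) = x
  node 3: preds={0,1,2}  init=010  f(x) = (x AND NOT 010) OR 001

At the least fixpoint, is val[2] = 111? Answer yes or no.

Iteration log — 10 steps:
  step 1. node 0  ⊔preds=010  new=110  old=000  +wl: 
  step 2. node 1  ⊔preds=110  new=111  old=100  +wl: 
  step 3. node 2  ⊔preds=110  new=110  old=000  +wl: 0,1
  step 4. node 3  ⊔preds=111  new=111  old=010  +wl: 
  step 5. node 0  ⊔preds=111  new=111  old=110  +wl: 2,3
  step 6. node 1  ⊔preds=111  new=111  stable
  step 7. node 2  ⊔preds=111  new=111  old=110  +wl: 0,1
  step 8. node 3  ⊔preds=111  new=111  stable
  step 9. node 0  ⊔preds=111  new=111  stable
  step 10. node 1  ⊔preds=111  new=111  stable

Least fixpoint reached:
  node 0: 111
  node 1: 111
  node 2: 111
  node 3: 111

yes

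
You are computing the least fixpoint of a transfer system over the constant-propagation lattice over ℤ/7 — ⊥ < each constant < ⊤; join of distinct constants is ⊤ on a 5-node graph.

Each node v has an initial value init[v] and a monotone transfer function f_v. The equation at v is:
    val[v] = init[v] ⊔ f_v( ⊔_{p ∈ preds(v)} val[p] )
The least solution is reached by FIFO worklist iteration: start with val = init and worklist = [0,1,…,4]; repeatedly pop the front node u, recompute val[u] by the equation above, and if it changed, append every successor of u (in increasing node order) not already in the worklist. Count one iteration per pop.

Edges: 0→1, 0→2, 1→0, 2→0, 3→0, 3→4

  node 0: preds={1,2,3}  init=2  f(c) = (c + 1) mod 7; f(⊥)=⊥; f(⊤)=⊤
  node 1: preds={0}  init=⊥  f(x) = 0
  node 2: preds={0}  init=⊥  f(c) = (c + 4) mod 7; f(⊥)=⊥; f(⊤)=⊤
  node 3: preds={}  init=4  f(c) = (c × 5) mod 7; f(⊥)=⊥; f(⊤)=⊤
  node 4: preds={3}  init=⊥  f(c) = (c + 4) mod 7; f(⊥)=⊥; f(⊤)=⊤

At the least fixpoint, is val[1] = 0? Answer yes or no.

Worklist (6 pops):
  #1 pop 0: in=4 → ⊤ (was 2); enqueue []
  #2 pop 1: in=⊤ → 0 (was ⊥); enqueue [0]
  #3 pop 2: in=⊤ → ⊤ (was ⊥); enqueue []
  #4 pop 3: in=⊥ → 4 (no change)
  #5 pop 4: in=4 → 1 (was ⊥); enqueue []
  #6 pop 0: in=⊤ → ⊤ (no change)

Fixpoint:
  val[0] = ⊤
  val[1] = 0
  val[2] = ⊤
  val[3] = 4
  val[4] = 1

yes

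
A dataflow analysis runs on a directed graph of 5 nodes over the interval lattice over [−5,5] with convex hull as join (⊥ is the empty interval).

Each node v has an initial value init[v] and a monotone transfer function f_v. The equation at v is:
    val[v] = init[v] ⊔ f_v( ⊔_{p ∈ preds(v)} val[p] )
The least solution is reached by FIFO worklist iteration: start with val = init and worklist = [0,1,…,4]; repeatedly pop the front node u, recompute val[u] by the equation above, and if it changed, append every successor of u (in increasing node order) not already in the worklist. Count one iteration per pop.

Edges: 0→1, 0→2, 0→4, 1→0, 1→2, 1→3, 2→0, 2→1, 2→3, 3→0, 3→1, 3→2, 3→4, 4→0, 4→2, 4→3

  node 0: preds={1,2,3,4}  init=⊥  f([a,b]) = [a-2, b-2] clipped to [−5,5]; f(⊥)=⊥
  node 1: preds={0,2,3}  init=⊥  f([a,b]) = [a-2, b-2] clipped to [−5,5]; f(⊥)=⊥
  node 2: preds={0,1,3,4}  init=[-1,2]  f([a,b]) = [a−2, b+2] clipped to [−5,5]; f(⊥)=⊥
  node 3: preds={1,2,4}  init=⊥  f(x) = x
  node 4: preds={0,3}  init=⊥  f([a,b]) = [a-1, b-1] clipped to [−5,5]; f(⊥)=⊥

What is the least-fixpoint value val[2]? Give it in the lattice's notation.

[-5,5]

Iteration log — 21 steps:
  step 1. node 0  ⊔preds=[-1,2]  new=[-3,0]  old=⊥  +wl: 
  step 2. node 1  ⊔preds=[-3,2]  new=[-5,0]  old=⊥  +wl: 0
  step 3. node 2  ⊔preds=[-5,0]  new=[-5,2]  old=[-1,2]  +wl: 1
  step 4. node 3  ⊔preds=[-5,2]  new=[-5,2]  old=⊥  +wl: 2
  step 5. node 4  ⊔preds=[-5,2]  new=[-5,1]  old=⊥  +wl: 3
  step 6. node 0  ⊔preds=[-5,2]  new=[-5,0]  old=[-3,0]  +wl: 4
  step 7. node 1  ⊔preds=[-5,2]  new=[-5,0]  stable
  step 8. node 2  ⊔preds=[-5,2]  new=[-5,4]  old=[-5,2]  +wl: 0,1
  step 9. node 3  ⊔preds=[-5,4]  new=[-5,4]  old=[-5,2]  +wl: 2
  step 10. node 4  ⊔preds=[-5,4]  new=[-5,3]  old=[-5,1]  +wl: 3
  step 11. node 0  ⊔preds=[-5,4]  new=[-5,2]  old=[-5,0]  +wl: 4
  step 12. node 1  ⊔preds=[-5,4]  new=[-5,2]  old=[-5,0]  +wl: 0
  step 13. node 2  ⊔preds=[-5,4]  new=[-5,5]  old=[-5,4]  +wl: 1
  step 14. node 3  ⊔preds=[-5,5]  new=[-5,5]  old=[-5,4]  +wl: 2
  step 15. node 4  ⊔preds=[-5,5]  new=[-5,4]  old=[-5,3]  +wl: 3
  step 16. node 0  ⊔preds=[-5,5]  new=[-5,3]  old=[-5,2]  +wl: 4
  step 17. node 1  ⊔preds=[-5,5]  new=[-5,3]  old=[-5,2]  +wl: 0
  step 18. node 2  ⊔preds=[-5,5]  new=[-5,5]  stable
  step 19. node 3  ⊔preds=[-5,5]  new=[-5,5]  stable
  step 20. node 4  ⊔preds=[-5,5]  new=[-5,4]  stable
  step 21. node 0  ⊔preds=[-5,5]  new=[-5,3]  stable

Least fixpoint reached:
  node 0: [-5,3]
  node 1: [-5,3]
  node 2: [-5,5]
  node 3: [-5,5]
  node 4: [-5,4]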